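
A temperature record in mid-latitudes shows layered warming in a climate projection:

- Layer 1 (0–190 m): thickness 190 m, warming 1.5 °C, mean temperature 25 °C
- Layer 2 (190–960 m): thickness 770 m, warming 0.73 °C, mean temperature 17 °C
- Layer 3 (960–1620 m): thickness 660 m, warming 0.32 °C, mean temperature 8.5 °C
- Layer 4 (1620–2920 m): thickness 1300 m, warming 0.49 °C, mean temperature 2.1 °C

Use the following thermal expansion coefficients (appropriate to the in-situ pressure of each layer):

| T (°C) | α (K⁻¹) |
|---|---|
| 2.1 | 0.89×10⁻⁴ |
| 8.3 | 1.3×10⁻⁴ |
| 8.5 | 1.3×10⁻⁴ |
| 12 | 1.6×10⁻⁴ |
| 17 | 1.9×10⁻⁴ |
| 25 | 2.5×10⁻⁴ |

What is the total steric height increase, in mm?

about 262 mm

Layer 1 at 25 °C → α = 2.5×10⁻⁴ K⁻¹
Layer 2 at 17 °C → α = 1.9×10⁻⁴ K⁻¹
Layer 3 at 8.5 °C → α = 1.3×10⁻⁴ K⁻¹
Layer 4 at 2.1 °C → α = 0.89×10⁻⁴ K⁻¹
1.5 × 2.5×10⁻⁴ × 190 = 0.07125 m
Layer 2: 0.73 × 1.9×10⁻⁴ × 770 = 0.106799 m
0.32 × 660 × 1.3×10⁻⁴ = 0.027456 m
1300 × 0.49 × 0.89×10⁻⁴ = 0.056693 m
Δh = 0.07125 + 0.106799 + 0.027456 + 0.056693 = 0.262198 m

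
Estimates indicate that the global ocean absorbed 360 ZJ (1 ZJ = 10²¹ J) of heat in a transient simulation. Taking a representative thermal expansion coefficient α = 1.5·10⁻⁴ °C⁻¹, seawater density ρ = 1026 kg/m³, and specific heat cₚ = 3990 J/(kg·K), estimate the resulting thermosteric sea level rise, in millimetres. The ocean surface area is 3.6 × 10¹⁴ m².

Per unit area: Q = 360×10²¹ / (3.6×10¹⁴) = 1×10⁹ J/m²
Δh = αQ/(ρcₚ) = 1.5×10⁻⁴ × 1×10⁹ / (1026 × 3990) ≈ 0.036641 m

Δh = 36.6 mm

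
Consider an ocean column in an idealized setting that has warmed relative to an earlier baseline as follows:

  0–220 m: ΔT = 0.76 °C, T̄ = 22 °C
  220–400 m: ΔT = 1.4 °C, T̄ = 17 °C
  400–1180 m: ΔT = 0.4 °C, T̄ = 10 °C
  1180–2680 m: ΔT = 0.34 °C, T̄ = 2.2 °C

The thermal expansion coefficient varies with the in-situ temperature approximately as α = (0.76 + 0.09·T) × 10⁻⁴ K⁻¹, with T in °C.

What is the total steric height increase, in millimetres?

Layer 1: α = (0.76 + 0.09×22)×10⁻⁴ = 2.74×10⁻⁴ K⁻¹
Layer 2: α = (0.76 + 0.09×17)×10⁻⁴ = 2.29×10⁻⁴ K⁻¹
Layer 3: α = (0.76 + 0.09×10)×10⁻⁴ = 1.66×10⁻⁴ K⁻¹
Layer 4: α = (0.76 + 0.09×2.2)×10⁻⁴ = 0.958×10⁻⁴ K⁻¹
Layer 1: 0.76 × 2.74×10⁻⁴ × 220 = 0.0458128 m
220–400 m: 1.4 × 2.29×10⁻⁴ × 180 = 0.057708 m
400–1180 m: 780 × 0.4 × 1.66×10⁻⁴ = 0.051792 m
0.958×10⁻⁴ × 0.34 × 1500 = 0.048858 m
Δh = 0.0458128 + 0.057708 + 0.051792 + 0.048858 = 0.2041708 m

204 mm of thermosteric rise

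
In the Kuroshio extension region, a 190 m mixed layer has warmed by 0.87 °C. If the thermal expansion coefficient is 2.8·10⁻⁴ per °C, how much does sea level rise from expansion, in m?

0.0463 m

Δh = αΔT·H = 2.8×10⁻⁴ × 0.87 × 190 = 0.046284 m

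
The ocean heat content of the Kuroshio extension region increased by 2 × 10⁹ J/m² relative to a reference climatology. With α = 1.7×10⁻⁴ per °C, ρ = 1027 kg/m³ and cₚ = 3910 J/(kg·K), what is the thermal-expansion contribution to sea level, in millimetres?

Δh = 85 mm

Δh = αQ/(ρcₚ) = 1.7×10⁻⁴ × 2×10⁹ / (1027 × 3910) ≈ 0.08467 m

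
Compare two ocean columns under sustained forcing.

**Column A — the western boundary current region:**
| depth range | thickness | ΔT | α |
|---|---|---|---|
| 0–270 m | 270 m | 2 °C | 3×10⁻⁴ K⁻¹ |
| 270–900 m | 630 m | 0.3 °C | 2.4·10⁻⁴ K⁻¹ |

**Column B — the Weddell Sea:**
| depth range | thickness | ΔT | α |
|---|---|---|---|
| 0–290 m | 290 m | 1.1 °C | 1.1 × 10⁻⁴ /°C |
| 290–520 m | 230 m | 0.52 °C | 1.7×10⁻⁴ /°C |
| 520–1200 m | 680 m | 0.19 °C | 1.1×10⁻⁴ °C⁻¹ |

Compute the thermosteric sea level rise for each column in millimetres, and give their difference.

Δh_A ≈ 207 mm, Δh_B ≈ 69.6 mm; difference ≈ 138 mm

A Layer 1: 2 × 270 × 3×10⁻⁴ = 0.16200 m
A 270–900 m: 0.3 × 630 × 2.4×10⁻⁴ = 0.04536 m
A total: 0.20736 m
B 0–290 m: 290 × 1.1 × 1.1×10⁻⁴ = 0.03509 m
B Layer 2: 230 × 0.52 × 1.7×10⁻⁴ = 0.020332 m
B Layer 3: 0.19 × 1.1×10⁻⁴ × 680 = 0.014212 m
B total: 0.069634 m
Difference: 0.20736 − 0.069634 = 0.137726 m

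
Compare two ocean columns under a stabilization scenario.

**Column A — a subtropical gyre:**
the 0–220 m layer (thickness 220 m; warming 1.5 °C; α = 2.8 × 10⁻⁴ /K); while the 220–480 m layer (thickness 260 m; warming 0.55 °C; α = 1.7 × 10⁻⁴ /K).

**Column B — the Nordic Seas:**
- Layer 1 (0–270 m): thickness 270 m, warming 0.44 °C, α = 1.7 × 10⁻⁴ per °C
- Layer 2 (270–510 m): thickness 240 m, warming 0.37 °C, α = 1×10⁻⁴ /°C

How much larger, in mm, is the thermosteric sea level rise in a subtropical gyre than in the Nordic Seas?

88 mm larger

A Layer 1: 2.8×10⁻⁴ × 1.5 × 220 = 0.09240 m
A 220–480 m: 1.7×10⁻⁴ × 260 × 0.55 = 0.02431 m
A total: 0.11671 m
B 270 × 0.44 × 1.7×10⁻⁴ = 0.020196 m
B 0.37 × 240 × 1×10⁻⁴ = 0.00888 m
B total: 0.029076 m
Difference: 0.11671 − 0.029076 = 0.087634 m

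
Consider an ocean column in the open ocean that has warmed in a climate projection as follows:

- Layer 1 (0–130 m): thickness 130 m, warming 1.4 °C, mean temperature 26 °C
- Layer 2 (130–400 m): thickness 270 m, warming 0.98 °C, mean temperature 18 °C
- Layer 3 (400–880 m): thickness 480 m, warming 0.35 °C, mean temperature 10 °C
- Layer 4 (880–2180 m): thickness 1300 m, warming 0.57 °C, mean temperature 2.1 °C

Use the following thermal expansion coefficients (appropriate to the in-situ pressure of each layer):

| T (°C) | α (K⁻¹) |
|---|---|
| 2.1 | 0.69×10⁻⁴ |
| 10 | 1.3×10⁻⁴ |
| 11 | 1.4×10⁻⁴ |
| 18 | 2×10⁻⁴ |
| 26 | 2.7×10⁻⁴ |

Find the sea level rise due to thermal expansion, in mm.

Layer 1 at 26 °C → α = 2.7×10⁻⁴ K⁻¹
Layer 2 at 18 °C → α = 2×10⁻⁴ K⁻¹
Layer 3 at 10 °C → α = 1.3×10⁻⁴ K⁻¹
Layer 4 at 2.1 °C → α = 0.69×10⁻⁴ K⁻¹
2.7×10⁻⁴ × 130 × 1.4 = 0.04914 m
130–400 m: 0.98 × 270 × 2×10⁻⁴ = 0.05292 m
400–880 m: 1.3×10⁻⁴ × 480 × 0.35 = 0.02184 m
0.69×10⁻⁴ × 1300 × 0.57 = 0.051129 m
Δh = 0.04914 + 0.05292 + 0.02184 + 0.051129 = 0.175029 m ≈ 180 mm

180 mm of thermosteric rise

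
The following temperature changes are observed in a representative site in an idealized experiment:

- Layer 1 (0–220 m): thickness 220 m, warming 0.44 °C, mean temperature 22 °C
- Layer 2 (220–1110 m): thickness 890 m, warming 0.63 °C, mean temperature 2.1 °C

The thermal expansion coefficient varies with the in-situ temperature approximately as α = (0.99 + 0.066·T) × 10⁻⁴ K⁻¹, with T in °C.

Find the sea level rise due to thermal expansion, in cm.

Layer 1: α = (0.99 + 0.066×22)×10⁻⁴ = 2.442×10⁻⁴ K⁻¹
Layer 2: α = (0.99 + 0.066×2.1)×10⁻⁴ = 1.1286×10⁻⁴ K⁻¹
220 × 2.442×10⁻⁴ × 0.44 = 0.02363856 m
220–1110 m: 890 × 0.63 × 1.1286×10⁻⁴ = 0.063280602 m
Δh = 0.02363856 + 0.063280602 = 0.086919162 m

Δh = 8.69 cm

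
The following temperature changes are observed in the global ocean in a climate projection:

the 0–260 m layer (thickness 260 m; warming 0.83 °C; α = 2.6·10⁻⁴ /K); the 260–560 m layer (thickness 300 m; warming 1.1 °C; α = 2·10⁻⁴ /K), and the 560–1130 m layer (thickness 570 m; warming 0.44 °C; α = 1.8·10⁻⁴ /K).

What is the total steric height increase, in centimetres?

0–260 m: 2.6×10⁻⁴ × 260 × 0.83 = 0.056108 m
Layer 2: 1.1 × 300 × 2×10⁻⁴ = 0.06600 m
Layer 3: 1.8×10⁻⁴ × 0.44 × 570 = 0.045144 m
Δh = 0.056108 + 0.06600 + 0.045144 = 0.167252 m

16.7 cm of thermosteric rise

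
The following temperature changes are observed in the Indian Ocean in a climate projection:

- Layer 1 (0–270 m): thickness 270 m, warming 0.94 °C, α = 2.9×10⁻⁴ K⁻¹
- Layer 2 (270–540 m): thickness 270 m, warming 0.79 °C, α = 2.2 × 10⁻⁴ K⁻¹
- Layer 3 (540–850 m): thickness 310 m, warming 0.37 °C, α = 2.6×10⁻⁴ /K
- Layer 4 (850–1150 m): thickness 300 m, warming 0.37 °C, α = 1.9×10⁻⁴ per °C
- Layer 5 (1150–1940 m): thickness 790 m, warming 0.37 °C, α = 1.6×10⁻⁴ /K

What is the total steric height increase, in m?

0–270 m: 0.94 × 270 × 2.9×10⁻⁴ = 0.073602 m
Layer 2: 0.79 × 2.2×10⁻⁴ × 270 = 0.046926 m
540–850 m: 2.6×10⁻⁴ × 310 × 0.37 = 0.029822 m
850–1150 m: 1.9×10⁻⁴ × 0.37 × 300 = 0.02109 m
1150–1940 m: 790 × 0.37 × 1.6×10⁻⁴ = 0.046768 m
Δh = 0.073602 + 0.046926 + 0.029822 + 0.02109 + 0.046768 = 0.218208 m ≈ 0.218 m

0.218 m of thermosteric rise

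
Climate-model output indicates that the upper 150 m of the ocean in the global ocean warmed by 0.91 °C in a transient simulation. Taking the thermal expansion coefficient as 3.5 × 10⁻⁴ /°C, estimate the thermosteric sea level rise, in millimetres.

Δh = αΔT·H = 3.5×10⁻⁴ × 0.91 × 150 = 0.047775 m

Δh = 48 mm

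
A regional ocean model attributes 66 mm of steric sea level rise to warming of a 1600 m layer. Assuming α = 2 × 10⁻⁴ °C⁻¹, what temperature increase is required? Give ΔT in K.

ΔT = Δh/(αH) = 0.066 / (2×10⁻⁴ × 1600) ≈ 0.2063 K

0.21 K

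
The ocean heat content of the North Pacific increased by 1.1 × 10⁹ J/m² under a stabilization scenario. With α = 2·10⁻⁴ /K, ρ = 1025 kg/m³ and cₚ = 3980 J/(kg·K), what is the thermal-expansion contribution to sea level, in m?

Δh = αQ/(ρcₚ) = 2×10⁻⁴ × 1.1×10⁹ / (1025 × 3980) ≈ 0.053928 m

Δh ≈ 0.0539 m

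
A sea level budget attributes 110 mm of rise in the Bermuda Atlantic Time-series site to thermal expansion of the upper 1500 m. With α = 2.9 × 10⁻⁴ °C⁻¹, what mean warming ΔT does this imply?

ΔT = Δh/(αH) = 0.11 / (2.9×10⁻⁴ × 1500) ≈ 0.2529 °C

about 0.253 °C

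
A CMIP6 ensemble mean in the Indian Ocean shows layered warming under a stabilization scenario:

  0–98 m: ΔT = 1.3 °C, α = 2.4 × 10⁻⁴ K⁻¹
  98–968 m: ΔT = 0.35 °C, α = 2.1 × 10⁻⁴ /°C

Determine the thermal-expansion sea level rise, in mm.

94.5 mm

1.3 × 98 × 2.4×10⁻⁴ = 0.030576 m
Layer 2: 2.1×10⁻⁴ × 0.35 × 870 = 0.063945 m
Δh = 0.030576 + 0.063945 = 0.094521 m ≈ 94.5 mm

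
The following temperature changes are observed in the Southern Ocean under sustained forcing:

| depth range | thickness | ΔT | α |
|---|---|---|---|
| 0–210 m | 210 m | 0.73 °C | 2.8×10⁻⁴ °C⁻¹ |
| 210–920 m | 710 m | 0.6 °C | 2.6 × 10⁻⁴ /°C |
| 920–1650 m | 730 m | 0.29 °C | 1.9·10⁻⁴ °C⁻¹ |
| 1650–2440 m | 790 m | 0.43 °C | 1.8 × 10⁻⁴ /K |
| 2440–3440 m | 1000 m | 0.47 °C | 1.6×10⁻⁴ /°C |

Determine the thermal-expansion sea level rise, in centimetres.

33 cm of thermosteric rise

0–210 m: 0.73 × 210 × 2.8×10⁻⁴ = 0.042924 m
210–920 m: 0.6 × 710 × 2.6×10⁻⁴ = 0.11076 m
920–1650 m: 0.29 × 730 × 1.9×10⁻⁴ = 0.040223 m
790 × 1.8×10⁻⁴ × 0.43 = 0.061146 m
2440–3440 m: 1000 × 1.6×10⁻⁴ × 0.47 = 0.07520 m
Δh = 0.042924 + 0.11076 + 0.040223 + 0.061146 + 0.07520 = 0.330253 m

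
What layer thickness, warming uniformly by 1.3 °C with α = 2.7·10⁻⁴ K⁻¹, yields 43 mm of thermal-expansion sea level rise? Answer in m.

H ≈ 123 m

H = Δh/(αΔT) = 0.043 / (2.7×10⁻⁴ × 1.3) ≈ 122.5 m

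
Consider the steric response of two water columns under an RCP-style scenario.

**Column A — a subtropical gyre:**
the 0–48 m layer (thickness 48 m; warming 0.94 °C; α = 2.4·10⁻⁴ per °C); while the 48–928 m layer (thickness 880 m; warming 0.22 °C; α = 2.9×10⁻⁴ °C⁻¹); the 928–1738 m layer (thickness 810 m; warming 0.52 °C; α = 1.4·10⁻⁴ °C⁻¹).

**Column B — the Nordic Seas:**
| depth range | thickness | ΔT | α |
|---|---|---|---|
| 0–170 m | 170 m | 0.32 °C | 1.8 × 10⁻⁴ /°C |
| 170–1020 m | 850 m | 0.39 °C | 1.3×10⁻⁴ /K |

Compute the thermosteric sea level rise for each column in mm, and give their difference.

A: 130 mm; B: 53 mm; difference 73 mm

A Layer 1: 2.4×10⁻⁴ × 0.94 × 48 = 0.0108288 m
A 48–928 m: 880 × 0.22 × 2.9×10⁻⁴ = 0.056144 m
A 0.52 × 1.4×10⁻⁴ × 810 = 0.058968 m
A total: 0.1259408 m
B 0–170 m: 0.32 × 170 × 1.8×10⁻⁴ = 0.009792 m
B 170–1020 m: 1.3×10⁻⁴ × 850 × 0.39 = 0.043095 m
B total: 0.052887 m
Difference: 0.1259408 − 0.052887 = 0.0730538 m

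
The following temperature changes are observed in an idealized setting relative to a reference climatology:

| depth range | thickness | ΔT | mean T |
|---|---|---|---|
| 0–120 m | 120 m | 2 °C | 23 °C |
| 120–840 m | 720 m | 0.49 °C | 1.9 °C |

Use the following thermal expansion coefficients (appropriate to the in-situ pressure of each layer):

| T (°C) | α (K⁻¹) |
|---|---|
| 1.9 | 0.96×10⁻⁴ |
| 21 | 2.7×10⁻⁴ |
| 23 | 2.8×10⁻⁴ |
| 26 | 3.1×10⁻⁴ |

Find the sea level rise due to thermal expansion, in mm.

Δh = 101 mm

Layer 1 at 23 °C → α = 2.8×10⁻⁴ K⁻¹
Layer 2 at 1.9 °C → α = 0.96×10⁻⁴ K⁻¹
2.8×10⁻⁴ × 120 × 2 = 0.06720 m
120–840 m: 720 × 0.49 × 0.96×10⁻⁴ = 0.0338688 m
Δh = 0.06720 + 0.0338688 = 0.1010688 m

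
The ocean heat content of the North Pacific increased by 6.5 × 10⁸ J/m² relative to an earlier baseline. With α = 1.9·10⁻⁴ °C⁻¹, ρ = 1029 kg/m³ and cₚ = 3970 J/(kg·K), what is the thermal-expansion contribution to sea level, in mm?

Δh = αQ/(ρcₚ) = 1.9×10⁻⁴ × 6.5×10⁸ / (1029 × 3970) ≈ 0.030232 m

Δh = 30.2 mm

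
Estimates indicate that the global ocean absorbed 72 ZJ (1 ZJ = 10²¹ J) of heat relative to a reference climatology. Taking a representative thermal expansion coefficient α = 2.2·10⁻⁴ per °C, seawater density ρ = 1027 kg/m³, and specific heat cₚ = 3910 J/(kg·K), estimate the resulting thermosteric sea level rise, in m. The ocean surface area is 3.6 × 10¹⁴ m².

Per unit area: Q = 72×10²¹ / (3.6×10¹⁴) = 2×10⁸ J/m²
Δh = αQ/(ρcₚ) = 2.2×10⁻⁴ × 2×10⁸ / (1027 × 3910) ≈ 0.010957 m

Δh ≈ 0.0110 m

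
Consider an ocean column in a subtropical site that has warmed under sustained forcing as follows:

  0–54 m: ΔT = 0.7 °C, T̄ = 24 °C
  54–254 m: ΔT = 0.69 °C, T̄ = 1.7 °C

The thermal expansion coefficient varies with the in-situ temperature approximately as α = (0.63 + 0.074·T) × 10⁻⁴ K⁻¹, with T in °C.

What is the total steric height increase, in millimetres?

Layer 1: α = (0.63 + 0.074×24)×10⁻⁴ = 2.406×10⁻⁴ K⁻¹
Layer 2: α = (0.63 + 0.074×1.7)×10⁻⁴ = 0.7558×10⁻⁴ K⁻¹
0.7 × 54 × 2.406×10⁻⁴ = 0.00909468 m
54–254 m: 0.7558×10⁻⁴ × 200 × 0.69 = 0.01043004 m
Δh = 0.00909468 + 0.01043004 = 0.01952472 m

19.5 mm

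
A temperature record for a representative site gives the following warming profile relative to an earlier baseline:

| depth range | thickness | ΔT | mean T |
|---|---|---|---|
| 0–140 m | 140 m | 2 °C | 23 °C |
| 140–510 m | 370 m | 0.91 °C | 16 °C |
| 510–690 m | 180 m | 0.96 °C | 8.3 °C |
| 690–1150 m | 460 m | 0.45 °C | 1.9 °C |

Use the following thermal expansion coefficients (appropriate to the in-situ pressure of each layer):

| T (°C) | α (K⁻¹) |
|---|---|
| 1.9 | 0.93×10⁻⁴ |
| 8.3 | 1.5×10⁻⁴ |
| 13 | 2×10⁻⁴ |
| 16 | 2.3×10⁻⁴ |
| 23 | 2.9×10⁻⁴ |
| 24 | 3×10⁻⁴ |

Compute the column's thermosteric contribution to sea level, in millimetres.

204 mm

Layer 1 at 23 °C → α = 2.9×10⁻⁴ K⁻¹
Layer 2 at 16 °C → α = 2.3×10⁻⁴ K⁻¹
Layer 3 at 8.3 °C → α = 1.5×10⁻⁴ K⁻¹
Layer 4 at 1.9 °C → α = 0.93×10⁻⁴ K⁻¹
0–140 m: 140 × 2 × 2.9×10⁻⁴ = 0.08120 m
140–510 m: 370 × 0.91 × 2.3×10⁻⁴ = 0.077441 m
510–690 m: 180 × 0.96 × 1.5×10⁻⁴ = 0.02592 m
Layer 4: 0.45 × 0.93×10⁻⁴ × 460 = 0.019251 m
Δh = 0.08120 + 0.077441 + 0.02592 + 0.019251 = 0.203812 m ≈ 204 mm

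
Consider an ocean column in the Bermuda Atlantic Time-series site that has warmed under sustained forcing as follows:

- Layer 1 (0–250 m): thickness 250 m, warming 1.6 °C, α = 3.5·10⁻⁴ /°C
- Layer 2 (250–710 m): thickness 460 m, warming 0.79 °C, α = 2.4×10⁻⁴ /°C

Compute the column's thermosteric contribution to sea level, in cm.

0–250 m: 3.5×10⁻⁴ × 250 × 1.6 = 0.14000 m
0.79 × 2.4×10⁻⁴ × 460 = 0.087216 m
Δh = 0.14000 + 0.087216 = 0.227216 m ≈ 22.7 cm

about 22.7 cm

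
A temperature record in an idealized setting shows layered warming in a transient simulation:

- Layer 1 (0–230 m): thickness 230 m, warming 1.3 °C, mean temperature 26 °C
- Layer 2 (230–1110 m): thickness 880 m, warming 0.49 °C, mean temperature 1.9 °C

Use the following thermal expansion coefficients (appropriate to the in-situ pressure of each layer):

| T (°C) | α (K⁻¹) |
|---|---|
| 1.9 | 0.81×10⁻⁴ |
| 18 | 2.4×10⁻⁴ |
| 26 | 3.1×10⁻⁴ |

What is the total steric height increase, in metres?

Δh ≈ 0.13 m

Layer 1 at 26 °C → α = 3.1×10⁻⁴ K⁻¹
Layer 2 at 1.9 °C → α = 0.81×10⁻⁴ K⁻¹
0–230 m: 3.1×10⁻⁴ × 1.3 × 230 = 0.09269 m
Layer 2: 0.81×10⁻⁴ × 0.49 × 880 = 0.0349272 m
Δh = 0.09269 + 0.0349272 = 0.1276172 m ≈ 0.13 m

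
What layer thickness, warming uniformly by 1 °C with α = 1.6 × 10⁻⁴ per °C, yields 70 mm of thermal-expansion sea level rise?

H = Δh/(αΔT) = 0.07 / (1.6×10⁻⁴ × 1) = 437.5 m

H ≈ 440 m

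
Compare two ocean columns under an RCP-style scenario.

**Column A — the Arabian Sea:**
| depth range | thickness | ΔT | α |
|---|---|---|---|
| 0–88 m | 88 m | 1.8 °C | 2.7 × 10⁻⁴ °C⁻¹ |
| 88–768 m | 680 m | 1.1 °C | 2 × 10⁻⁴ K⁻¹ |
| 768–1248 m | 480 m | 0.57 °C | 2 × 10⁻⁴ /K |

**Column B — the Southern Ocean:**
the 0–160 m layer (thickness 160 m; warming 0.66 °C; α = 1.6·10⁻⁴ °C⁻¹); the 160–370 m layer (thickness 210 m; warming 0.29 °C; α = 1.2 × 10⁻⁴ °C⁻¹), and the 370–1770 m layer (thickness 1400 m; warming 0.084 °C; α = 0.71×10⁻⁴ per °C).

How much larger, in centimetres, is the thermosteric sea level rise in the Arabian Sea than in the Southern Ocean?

A Layer 1: 1.8 × 2.7×10⁻⁴ × 88 = 0.042768 m
A 680 × 1.1 × 2×10⁻⁴ = 0.14960 m
A 768–1248 m: 480 × 2×10⁻⁴ × 0.57 = 0.05472 m
A total: 0.247088 m
B 160 × 0.66 × 1.6×10⁻⁴ = 0.016896 m
B Layer 2: 1.2×10⁻⁴ × 0.29 × 210 = 0.007308 m
B 370–1770 m: 0.084 × 0.71×10⁻⁴ × 1400 = 0.0083496 m
B total: 0.0325536 m
Difference: 0.247088 − 0.0325536 = 0.2145344 m

21 cm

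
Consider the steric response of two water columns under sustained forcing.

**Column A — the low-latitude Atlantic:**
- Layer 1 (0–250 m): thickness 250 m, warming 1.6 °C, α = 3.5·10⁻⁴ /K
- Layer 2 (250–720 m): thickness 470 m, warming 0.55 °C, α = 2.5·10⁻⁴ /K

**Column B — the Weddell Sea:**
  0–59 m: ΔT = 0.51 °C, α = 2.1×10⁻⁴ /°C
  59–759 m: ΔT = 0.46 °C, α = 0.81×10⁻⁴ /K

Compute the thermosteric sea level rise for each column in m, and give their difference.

A Layer 1: 1.6 × 250 × 3.5×10⁻⁴ = 0.14000 m
A 2.5×10⁻⁴ × 470 × 0.55 = 0.064625 m
A total: 0.204625 m
B 0–59 m: 2.1×10⁻⁴ × 0.51 × 59 = 0.0063189 m
B Layer 2: 0.81×10⁻⁴ × 700 × 0.46 = 0.026082 m
B total: 0.0324009 m
Difference: 0.204625 − 0.0324009 = 0.1722241 m

A: 0.205 m; B: 0.0324 m; difference 0.172 m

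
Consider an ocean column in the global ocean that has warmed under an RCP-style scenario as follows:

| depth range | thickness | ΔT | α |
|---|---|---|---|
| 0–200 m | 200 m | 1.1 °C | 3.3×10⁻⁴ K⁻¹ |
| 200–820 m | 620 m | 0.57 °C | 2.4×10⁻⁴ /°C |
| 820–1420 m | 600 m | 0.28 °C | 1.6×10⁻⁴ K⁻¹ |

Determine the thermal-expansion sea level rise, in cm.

18 cm of thermosteric rise

3.3×10⁻⁴ × 200 × 1.1 = 0.07260 m
200–820 m: 2.4×10⁻⁴ × 620 × 0.57 = 0.084816 m
Layer 3: 0.28 × 600 × 1.6×10⁻⁴ = 0.02688 m
Δh = 0.07260 + 0.084816 + 0.02688 = 0.184296 m ≈ 18 cm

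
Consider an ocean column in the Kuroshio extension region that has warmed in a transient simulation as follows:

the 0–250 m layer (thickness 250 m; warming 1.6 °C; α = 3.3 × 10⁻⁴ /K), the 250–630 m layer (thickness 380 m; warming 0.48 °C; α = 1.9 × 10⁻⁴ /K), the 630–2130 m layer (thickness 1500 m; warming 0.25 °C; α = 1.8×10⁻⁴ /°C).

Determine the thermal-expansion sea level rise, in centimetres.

3.3×10⁻⁴ × 1.6 × 250 = 0.13200 m
Layer 2: 380 × 0.48 × 1.9×10⁻⁴ = 0.034656 m
Layer 3: 0.25 × 1.8×10⁻⁴ × 1500 = 0.06750 m
Δh = 0.13200 + 0.034656 + 0.06750 = 0.234156 m

23.4 cm of thermosteric rise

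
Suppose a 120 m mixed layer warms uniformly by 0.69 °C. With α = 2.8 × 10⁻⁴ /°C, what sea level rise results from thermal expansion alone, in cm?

Δh = αΔT·H = 2.8×10⁻⁴ × 0.69 × 120 = 0.023184 m

2.3 cm of thermosteric rise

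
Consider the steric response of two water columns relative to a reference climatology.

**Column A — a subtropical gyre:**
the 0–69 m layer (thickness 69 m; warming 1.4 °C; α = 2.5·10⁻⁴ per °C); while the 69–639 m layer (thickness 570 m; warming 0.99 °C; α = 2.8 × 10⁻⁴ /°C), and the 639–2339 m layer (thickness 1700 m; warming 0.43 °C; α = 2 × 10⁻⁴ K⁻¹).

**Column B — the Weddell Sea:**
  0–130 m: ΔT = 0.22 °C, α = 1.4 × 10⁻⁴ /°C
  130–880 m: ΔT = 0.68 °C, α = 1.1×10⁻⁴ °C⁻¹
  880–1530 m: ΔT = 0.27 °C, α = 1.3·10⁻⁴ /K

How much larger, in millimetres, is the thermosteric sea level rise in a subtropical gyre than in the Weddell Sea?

A 69 × 1.4 × 2.5×10⁻⁴ = 0.02415 m
A 0.99 × 570 × 2.8×10⁻⁴ = 0.158004 m
A 639–2339 m: 2×10⁻⁴ × 0.43 × 1700 = 0.14620 m
A total: 0.328354 m
B 0.22 × 1.4×10⁻⁴ × 130 = 0.004004 m
B 130–880 m: 750 × 0.68 × 1.1×10⁻⁴ = 0.05610 m
B 1.3×10⁻⁴ × 0.27 × 650 = 0.022815 m
B total: 0.082919 m
Difference: 0.328354 − 0.082919 = 0.245435 m

Δh_A − Δh_B ≈ 250 mm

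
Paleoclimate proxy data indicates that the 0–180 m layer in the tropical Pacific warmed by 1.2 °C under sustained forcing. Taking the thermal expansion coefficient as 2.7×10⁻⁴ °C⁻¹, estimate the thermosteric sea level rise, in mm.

Δh = αΔT·H = 2.7×10⁻⁴ × 1.2 × 180 = 0.05832 m

Δh = 58.3 mm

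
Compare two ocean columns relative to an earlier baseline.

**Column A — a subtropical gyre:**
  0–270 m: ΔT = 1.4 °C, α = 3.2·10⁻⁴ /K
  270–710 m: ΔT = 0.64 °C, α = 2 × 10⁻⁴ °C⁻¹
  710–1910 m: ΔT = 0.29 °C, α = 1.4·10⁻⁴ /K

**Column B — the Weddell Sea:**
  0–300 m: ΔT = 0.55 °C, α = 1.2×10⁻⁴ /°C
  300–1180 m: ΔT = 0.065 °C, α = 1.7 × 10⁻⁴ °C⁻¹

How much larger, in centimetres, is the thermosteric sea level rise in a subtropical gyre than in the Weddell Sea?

20 cm

A 3.2×10⁻⁴ × 270 × 1.4 = 0.12096 m
A Layer 2: 440 × 0.64 × 2×10⁻⁴ = 0.05632 m
A Layer 3: 0.29 × 1200 × 1.4×10⁻⁴ = 0.04872 m
A total: 0.22600 m
B 300 × 0.55 × 1.2×10⁻⁴ = 0.01980 m
B Layer 2: 880 × 0.065 × 1.7×10⁻⁴ = 0.009724 m
B total: 0.029524 m
Difference: 0.22600 − 0.029524 = 0.196476 m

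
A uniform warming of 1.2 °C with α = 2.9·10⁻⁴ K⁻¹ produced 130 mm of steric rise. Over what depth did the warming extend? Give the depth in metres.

about 370 m

H = Δh/(αΔT) = 0.13 / (2.9×10⁻⁴ × 1.2) ≈ 373.6 m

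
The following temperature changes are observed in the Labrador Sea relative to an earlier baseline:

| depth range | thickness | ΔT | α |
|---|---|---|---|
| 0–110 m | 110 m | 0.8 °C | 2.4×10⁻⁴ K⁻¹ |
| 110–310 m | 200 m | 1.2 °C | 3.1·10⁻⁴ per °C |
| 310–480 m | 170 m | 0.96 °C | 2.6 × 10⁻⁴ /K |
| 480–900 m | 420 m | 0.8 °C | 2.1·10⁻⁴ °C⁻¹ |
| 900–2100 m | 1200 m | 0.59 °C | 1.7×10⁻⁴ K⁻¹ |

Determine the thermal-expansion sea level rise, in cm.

Layer 1: 0.8 × 2.4×10⁻⁴ × 110 = 0.02112 m
110–310 m: 1.2 × 200 × 3.1×10⁻⁴ = 0.07440 m
310–480 m: 170 × 0.96 × 2.6×10⁻⁴ = 0.042432 m
Layer 4: 2.1×10⁻⁴ × 0.8 × 420 = 0.07056 m
Layer 5: 1.7×10⁻⁴ × 1200 × 0.59 = 0.12036 m
Δh = 0.02112 + 0.07440 + 0.042432 + 0.07056 + 0.12036 = 0.328872 m

Δh ≈ 32.9 cm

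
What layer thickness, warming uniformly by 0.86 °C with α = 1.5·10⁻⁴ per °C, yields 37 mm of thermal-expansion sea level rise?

about 290 m

H = Δh/(αΔT) = 0.037 / (1.5×10⁻⁴ × 0.86) ≈ 286.8 m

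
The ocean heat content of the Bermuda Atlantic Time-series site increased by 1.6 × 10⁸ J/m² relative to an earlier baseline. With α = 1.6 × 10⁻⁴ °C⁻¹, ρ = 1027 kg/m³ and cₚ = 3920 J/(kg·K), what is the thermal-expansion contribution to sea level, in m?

about 0.00636 m

Δh = αQ/(ρcₚ) = 1.6×10⁻⁴ × 1.6×10⁸ / (1027 × 3920) ≈ 0.0063589 m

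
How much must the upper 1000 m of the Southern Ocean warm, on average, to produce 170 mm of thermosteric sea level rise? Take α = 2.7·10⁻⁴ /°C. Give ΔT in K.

about 0.630 K

ΔT = Δh/(αH) = 0.17 / (2.7×10⁻⁴ × 1000) ≈ 0.6296 K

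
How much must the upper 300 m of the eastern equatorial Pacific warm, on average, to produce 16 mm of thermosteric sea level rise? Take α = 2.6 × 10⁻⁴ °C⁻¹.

ΔT = Δh/(αH) = 0.016 / (2.6×10⁻⁴ × 300) ≈ 0.2051 K

about 0.21 K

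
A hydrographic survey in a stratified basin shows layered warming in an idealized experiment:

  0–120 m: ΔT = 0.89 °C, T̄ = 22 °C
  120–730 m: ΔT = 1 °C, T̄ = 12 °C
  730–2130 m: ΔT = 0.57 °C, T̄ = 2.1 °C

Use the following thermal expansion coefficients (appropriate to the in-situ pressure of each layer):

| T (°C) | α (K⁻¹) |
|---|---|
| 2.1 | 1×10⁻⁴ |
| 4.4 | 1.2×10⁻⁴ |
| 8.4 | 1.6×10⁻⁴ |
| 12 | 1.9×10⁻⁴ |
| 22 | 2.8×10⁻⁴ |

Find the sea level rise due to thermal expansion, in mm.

Layer 1 at 22 °C → α = 2.8×10⁻⁴ K⁻¹
Layer 2 at 12 °C → α = 1.9×10⁻⁴ K⁻¹
Layer 3 at 2.1 °C → α = 1×10⁻⁴ K⁻¹
0–120 m: 2.8×10⁻⁴ × 120 × 0.89 = 0.029904 m
120–730 m: 1.9×10⁻⁴ × 610 × 1 = 0.11590 m
1×10⁻⁴ × 0.57 × 1400 = 0.07980 m
Δh = 0.029904 + 0.11590 + 0.07980 = 0.225604 m ≈ 226 mm

Δh ≈ 226 mm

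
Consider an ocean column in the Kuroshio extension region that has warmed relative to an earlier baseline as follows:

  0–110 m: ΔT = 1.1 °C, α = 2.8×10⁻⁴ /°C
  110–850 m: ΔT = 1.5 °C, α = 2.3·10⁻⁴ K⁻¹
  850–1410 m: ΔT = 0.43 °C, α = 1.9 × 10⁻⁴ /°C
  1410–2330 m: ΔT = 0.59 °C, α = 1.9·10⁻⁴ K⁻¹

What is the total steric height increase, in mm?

Δh ≈ 440 mm

Layer 1: 1.1 × 2.8×10⁻⁴ × 110 = 0.03388 m
110–850 m: 1.5 × 740 × 2.3×10⁻⁴ = 0.25530 m
560 × 1.9×10⁻⁴ × 0.43 = 0.045752 m
Layer 4: 1.9×10⁻⁴ × 920 × 0.59 = 0.103132 m
Δh = 0.03388 + 0.25530 + 0.045752 + 0.103132 = 0.438064 m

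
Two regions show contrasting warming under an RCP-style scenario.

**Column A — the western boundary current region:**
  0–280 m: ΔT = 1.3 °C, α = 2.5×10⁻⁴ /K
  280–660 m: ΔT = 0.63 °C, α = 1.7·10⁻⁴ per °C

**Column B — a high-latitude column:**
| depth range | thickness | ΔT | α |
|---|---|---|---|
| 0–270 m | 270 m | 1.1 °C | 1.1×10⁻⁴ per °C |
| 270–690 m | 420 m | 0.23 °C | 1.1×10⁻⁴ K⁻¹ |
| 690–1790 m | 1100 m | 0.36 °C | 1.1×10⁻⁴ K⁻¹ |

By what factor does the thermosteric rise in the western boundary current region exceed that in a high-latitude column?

A 0–280 m: 2.5×10⁻⁴ × 280 × 1.3 = 0.09100 m
A 280–660 m: 380 × 0.63 × 1.7×10⁻⁴ = 0.040698 m
A total: 0.131698 m
B 1.1×10⁻⁴ × 1.1 × 270 = 0.03267 m
B 420 × 0.23 × 1.1×10⁻⁴ = 0.010626 m
B 0.36 × 1.1×10⁻⁴ × 1100 = 0.04356 m
B total: 0.086856 m
Ratio: 0.131698 / 0.086856 ≈ 1.516

a factor of 1.52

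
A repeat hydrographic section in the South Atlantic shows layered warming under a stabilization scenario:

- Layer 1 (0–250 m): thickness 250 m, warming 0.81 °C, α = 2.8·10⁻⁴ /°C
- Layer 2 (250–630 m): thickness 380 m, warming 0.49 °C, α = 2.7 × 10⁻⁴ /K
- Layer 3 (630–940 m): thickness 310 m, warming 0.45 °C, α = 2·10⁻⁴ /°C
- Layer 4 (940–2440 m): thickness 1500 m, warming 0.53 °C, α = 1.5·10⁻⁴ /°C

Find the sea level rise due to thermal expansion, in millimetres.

250 × 2.8×10⁻⁴ × 0.81 = 0.05670 m
0.49 × 380 × 2.7×10⁻⁴ = 0.050274 m
630–940 m: 310 × 0.45 × 2×10⁻⁴ = 0.02790 m
Layer 4: 0.53 × 1.5×10⁻⁴ × 1500 = 0.11925 m
Δh = 0.05670 + 0.050274 + 0.02790 + 0.11925 = 0.254124 m

254 mm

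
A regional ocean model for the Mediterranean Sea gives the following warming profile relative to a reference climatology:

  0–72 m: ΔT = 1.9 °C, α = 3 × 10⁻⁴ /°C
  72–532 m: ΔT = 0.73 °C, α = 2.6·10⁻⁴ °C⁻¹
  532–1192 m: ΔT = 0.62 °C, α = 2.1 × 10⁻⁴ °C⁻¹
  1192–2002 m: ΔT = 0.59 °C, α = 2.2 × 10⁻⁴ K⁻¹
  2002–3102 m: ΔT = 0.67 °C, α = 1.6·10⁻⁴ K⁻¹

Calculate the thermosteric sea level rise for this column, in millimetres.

Δh = 437 mm

3×10⁻⁴ × 72 × 1.9 = 0.04104 m
Layer 2: 2.6×10⁻⁴ × 0.73 × 460 = 0.087308 m
532–1192 m: 660 × 2.1×10⁻⁴ × 0.62 = 0.085932 m
2.2×10⁻⁴ × 810 × 0.59 = 0.105138 m
2002–3102 m: 0.67 × 1.6×10⁻⁴ × 1100 = 0.11792 m
Δh = 0.04104 + 0.087308 + 0.085932 + 0.105138 + 0.11792 = 0.437338 m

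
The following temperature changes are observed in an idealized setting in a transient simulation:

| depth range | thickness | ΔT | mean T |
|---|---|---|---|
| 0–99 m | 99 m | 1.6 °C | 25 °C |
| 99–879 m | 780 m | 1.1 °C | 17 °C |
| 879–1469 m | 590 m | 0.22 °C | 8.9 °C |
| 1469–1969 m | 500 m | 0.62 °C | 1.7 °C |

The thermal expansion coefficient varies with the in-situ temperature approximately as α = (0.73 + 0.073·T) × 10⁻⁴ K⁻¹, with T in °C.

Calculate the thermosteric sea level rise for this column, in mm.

about 250 mm

Layer 1: α = (0.73 + 0.073×25)×10⁻⁴ = 2.555×10⁻⁴ K⁻¹
Layer 2: α = (0.73 + 0.073×17)×10⁻⁴ = 1.971×10⁻⁴ K⁻¹
Layer 3: α = (0.73 + 0.073×8.9)×10⁻⁴ = 1.3797×10⁻⁴ K⁻¹
Layer 4: α = (0.73 + 0.073×1.7)×10⁻⁴ = 0.8541×10⁻⁴ K⁻¹
99 × 1.6 × 2.555×10⁻⁴ = 0.0404712 m
1.1 × 780 × 1.971×10⁻⁴ = 0.1691118 m
Layer 3: 0.22 × 1.3797×10⁻⁴ × 590 = 0.017908506 m
Layer 4: 500 × 0.62 × 0.8541×10⁻⁴ = 0.0264771 m
Δh = 0.0404712 + 0.1691118 + 0.017908506 + 0.0264771 = 0.253968606 m ≈ 250 mm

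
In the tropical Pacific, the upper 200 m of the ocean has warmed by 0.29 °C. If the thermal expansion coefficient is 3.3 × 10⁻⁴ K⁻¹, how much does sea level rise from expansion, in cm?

Δh = αΔT·H = 3.3×10⁻⁴ × 0.29 × 200 = 0.01914 m

Δh ≈ 1.91 cm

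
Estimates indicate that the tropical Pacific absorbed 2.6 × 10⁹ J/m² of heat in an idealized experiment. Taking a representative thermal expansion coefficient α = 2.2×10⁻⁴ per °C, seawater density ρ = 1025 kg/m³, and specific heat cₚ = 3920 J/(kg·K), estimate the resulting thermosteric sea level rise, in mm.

142 mm

Δh = αQ/(ρcₚ) = 2.2×10⁻⁴ × 2.6×10⁹ / (1025 × 3920) ≈ 0.14236 m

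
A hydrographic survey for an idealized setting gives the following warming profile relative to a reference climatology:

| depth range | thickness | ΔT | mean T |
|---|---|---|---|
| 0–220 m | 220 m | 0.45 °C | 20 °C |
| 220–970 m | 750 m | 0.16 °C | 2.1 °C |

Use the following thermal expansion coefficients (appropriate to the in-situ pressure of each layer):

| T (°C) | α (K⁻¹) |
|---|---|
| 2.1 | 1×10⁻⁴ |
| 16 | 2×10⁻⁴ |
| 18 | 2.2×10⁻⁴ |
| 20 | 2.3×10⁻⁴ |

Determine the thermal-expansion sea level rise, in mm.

34.8 mm

Layer 1 at 20 °C → α = 2.3×10⁻⁴ K⁻¹
Layer 2 at 2.1 °C → α = 1×10⁻⁴ K⁻¹
220 × 2.3×10⁻⁴ × 0.45 = 0.02277 m
750 × 1×10⁻⁴ × 0.16 = 0.01200 m
Δh = 0.02277 + 0.01200 = 0.03477 m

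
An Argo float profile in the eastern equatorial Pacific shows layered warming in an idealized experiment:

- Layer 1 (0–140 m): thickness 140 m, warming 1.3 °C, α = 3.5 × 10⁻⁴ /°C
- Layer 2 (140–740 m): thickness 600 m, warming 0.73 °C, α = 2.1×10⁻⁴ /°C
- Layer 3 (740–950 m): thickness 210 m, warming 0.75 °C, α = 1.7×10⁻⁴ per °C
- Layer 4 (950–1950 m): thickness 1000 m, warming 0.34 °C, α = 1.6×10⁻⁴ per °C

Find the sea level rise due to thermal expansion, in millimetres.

237 mm

3.5×10⁻⁴ × 140 × 1.3 = 0.06370 m
600 × 0.73 × 2.1×10⁻⁴ = 0.09198 m
740–950 m: 1.7×10⁻⁴ × 0.75 × 210 = 0.026775 m
Layer 4: 0.34 × 1000 × 1.6×10⁻⁴ = 0.05440 m
Δh = 0.06370 + 0.09198 + 0.026775 + 0.05440 = 0.236855 m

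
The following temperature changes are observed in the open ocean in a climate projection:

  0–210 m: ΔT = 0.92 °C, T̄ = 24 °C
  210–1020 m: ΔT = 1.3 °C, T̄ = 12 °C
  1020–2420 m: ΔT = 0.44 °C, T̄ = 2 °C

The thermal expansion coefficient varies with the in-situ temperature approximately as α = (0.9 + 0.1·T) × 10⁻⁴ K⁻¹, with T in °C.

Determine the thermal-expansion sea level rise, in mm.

Layer 1: α = (0.9 + 0.1×24)×10⁻⁴ = 3.3×10⁻⁴ K⁻¹
Layer 2: α = (0.9 + 0.1×12)×10⁻⁴ = 2.1×10⁻⁴ K⁻¹
Layer 3: α = (0.9 + 0.1×2)×10⁻⁴ = 1.1×10⁻⁴ K⁻¹
3.3×10⁻⁴ × 210 × 0.92 = 0.063756 m
Layer 2: 810 × 1.3 × 2.1×10⁻⁴ = 0.22113 m
Layer 3: 1400 × 1.1×10⁻⁴ × 0.44 = 0.06776 m
Δh = 0.063756 + 0.22113 + 0.06776 = 0.352646 m ≈ 353 mm

Δh = 353 mm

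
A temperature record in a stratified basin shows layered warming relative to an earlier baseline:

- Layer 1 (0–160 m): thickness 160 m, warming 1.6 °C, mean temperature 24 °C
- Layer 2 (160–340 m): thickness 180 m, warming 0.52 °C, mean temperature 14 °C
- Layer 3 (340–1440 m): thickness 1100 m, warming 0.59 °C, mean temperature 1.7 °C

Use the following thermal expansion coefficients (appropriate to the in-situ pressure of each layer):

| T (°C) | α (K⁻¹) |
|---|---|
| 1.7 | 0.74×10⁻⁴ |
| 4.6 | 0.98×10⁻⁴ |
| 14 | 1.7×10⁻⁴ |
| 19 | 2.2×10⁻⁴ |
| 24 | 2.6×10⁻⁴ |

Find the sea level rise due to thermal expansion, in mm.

Δh ≈ 130 mm

Layer 1 at 24 °C → α = 2.6×10⁻⁴ K⁻¹
Layer 2 at 14 °C → α = 1.7×10⁻⁴ K⁻¹
Layer 3 at 1.7 °C → α = 0.74×10⁻⁴ K⁻¹
0–160 m: 2.6×10⁻⁴ × 160 × 1.6 = 0.06656 m
1.7×10⁻⁴ × 180 × 0.52 = 0.015912 m
340–1440 m: 0.59 × 1100 × 0.74×10⁻⁴ = 0.048026 m
Δh = 0.06656 + 0.015912 + 0.048026 = 0.130498 m ≈ 130 mm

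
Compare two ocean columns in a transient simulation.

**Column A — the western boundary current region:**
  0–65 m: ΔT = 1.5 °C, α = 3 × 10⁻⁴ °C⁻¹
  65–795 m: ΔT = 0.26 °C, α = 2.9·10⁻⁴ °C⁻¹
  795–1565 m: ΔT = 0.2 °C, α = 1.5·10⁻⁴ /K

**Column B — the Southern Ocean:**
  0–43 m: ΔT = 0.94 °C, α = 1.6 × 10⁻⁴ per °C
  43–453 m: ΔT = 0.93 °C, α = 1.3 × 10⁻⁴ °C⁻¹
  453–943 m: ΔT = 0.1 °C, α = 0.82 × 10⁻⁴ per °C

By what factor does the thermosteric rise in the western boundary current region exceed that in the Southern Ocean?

A 65 × 1.5 × 3×10⁻⁴ = 0.02925 m
A 730 × 0.26 × 2.9×10⁻⁴ = 0.055042 m
A 770 × 1.5×10⁻⁴ × 0.2 = 0.02310 m
A total: 0.107392 m
B 0–43 m: 1.6×10⁻⁴ × 0.94 × 43 = 0.0064672 m
B Layer 2: 0.93 × 410 × 1.3×10⁻⁴ = 0.049569 m
B 453–943 m: 0.82×10⁻⁴ × 0.1 × 490 = 0.004018 m
B total: 0.0600542 m
Ratio: 0.107392 / 0.0600542 ≈ 1.788

1.8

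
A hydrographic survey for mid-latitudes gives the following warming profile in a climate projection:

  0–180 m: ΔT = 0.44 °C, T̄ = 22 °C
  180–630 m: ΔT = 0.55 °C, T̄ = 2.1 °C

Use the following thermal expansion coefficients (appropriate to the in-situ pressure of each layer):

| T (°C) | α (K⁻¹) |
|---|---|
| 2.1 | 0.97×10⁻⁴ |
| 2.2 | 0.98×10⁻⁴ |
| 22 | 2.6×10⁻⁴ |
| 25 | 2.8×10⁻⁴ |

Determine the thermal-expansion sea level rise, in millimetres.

Layer 1 at 22 °C → α = 2.6×10⁻⁴ K⁻¹
Layer 2 at 2.1 °C → α = 0.97×10⁻⁴ K⁻¹
2.6×10⁻⁴ × 0.44 × 180 = 0.020592 m
180–630 m: 450 × 0.55 × 0.97×10⁻⁴ = 0.0240075 m
Δh = 0.020592 + 0.0240075 = 0.0445995 m ≈ 44.6 mm

44.6 mm of thermosteric rise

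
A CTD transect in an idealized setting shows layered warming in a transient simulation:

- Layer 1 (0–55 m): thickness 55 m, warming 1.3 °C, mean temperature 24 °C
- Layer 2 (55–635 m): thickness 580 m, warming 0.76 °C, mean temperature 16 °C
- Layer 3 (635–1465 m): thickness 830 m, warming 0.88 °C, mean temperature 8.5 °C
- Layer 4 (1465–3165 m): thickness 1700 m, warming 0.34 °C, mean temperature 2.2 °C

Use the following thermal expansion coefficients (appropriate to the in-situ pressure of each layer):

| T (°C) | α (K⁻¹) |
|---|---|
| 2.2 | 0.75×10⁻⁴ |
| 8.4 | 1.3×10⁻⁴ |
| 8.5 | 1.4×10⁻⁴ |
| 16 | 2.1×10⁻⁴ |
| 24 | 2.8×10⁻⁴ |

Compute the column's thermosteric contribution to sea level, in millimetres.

Layer 1 at 24 °C → α = 2.8×10⁻⁴ K⁻¹
Layer 2 at 16 °C → α = 2.1×10⁻⁴ K⁻¹
Layer 3 at 8.5 °C → α = 1.4×10⁻⁴ K⁻¹
Layer 4 at 2.2 °C → α = 0.75×10⁻⁴ K⁻¹
0–55 m: 55 × 2.8×10⁻⁴ × 1.3 = 0.02002 m
Layer 2: 0.76 × 580 × 2.1×10⁻⁴ = 0.092568 m
0.88 × 1.4×10⁻⁴ × 830 = 0.102256 m
1465–3165 m: 1700 × 0.34 × 0.75×10⁻⁴ = 0.04335 m
Δh = 0.02002 + 0.092568 + 0.102256 + 0.04335 = 0.258194 m ≈ 260 mm

Δh ≈ 260 mm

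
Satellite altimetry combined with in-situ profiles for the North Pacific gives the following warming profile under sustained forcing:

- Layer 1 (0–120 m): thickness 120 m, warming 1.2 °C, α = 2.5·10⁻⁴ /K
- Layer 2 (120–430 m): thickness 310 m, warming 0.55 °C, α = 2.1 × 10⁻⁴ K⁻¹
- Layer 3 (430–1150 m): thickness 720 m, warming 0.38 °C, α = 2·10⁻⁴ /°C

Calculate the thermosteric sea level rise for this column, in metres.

Δh ≈ 0.127 m

0–120 m: 120 × 1.2 × 2.5×10⁻⁴ = 0.03600 m
Layer 2: 310 × 0.55 × 2.1×10⁻⁴ = 0.035805 m
2×10⁻⁴ × 0.38 × 720 = 0.05472 m
Δh = 0.03600 + 0.035805 + 0.05472 = 0.126525 m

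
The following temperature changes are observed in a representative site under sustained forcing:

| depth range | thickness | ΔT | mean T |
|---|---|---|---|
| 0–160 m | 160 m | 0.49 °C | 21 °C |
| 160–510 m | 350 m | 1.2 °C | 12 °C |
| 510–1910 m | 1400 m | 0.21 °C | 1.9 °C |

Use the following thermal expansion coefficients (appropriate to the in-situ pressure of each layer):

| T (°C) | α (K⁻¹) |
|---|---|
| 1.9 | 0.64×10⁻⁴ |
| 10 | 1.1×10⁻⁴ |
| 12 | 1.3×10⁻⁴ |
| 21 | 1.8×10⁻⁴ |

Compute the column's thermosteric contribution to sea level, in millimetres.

Layer 1 at 21 °C → α = 1.8×10⁻⁴ K⁻¹
Layer 2 at 12 °C → α = 1.3×10⁻⁴ K⁻¹
Layer 3 at 1.9 °C → α = 0.64×10⁻⁴ K⁻¹
0.49 × 160 × 1.8×10⁻⁴ = 0.014112 m
160–510 m: 350 × 1.3×10⁻⁴ × 1.2 = 0.05460 m
Layer 3: 0.21 × 1400 × 0.64×10⁻⁴ = 0.018816 m
Δh = 0.014112 + 0.05460 + 0.018816 = 0.087528 m

87.5 mm of thermosteric rise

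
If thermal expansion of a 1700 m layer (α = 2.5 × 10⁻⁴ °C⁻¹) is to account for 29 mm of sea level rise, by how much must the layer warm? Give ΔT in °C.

ΔT = Δh/(αH) = 0.029 / (2.5×10⁻⁴ × 1700) ≈ 0.06824 °C

0.068 °C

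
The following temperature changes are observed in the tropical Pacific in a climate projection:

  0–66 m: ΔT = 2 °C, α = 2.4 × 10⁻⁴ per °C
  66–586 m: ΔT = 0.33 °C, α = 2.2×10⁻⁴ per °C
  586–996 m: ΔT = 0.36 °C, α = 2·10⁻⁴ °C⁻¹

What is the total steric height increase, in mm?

Δh ≈ 99 mm

66 × 2.4×10⁻⁴ × 2 = 0.03168 m
Layer 2: 0.33 × 520 × 2.2×10⁻⁴ = 0.037752 m
Layer 3: 0.36 × 410 × 2×10⁻⁴ = 0.02952 m
Δh = 0.03168 + 0.037752 + 0.02952 = 0.098952 m ≈ 99 mm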